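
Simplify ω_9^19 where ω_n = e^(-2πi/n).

Since ω_9^9 = 1, powers reduce modulo 9.
19 mod 9 = 1
So ω_9^19 = ω_9^1 = e^(-2πi·1/9)

ω_9^19 = ω_9^1 = 0.7660-0.6428i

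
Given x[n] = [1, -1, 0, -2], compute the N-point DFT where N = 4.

X[k] = Σ(n=0 to 3) x[n] · ω_4^(nk)
where ω_4 = e^(-2πi/4)

Computing each X[k]:
X[0] = -2
X[1] = 1-1i
X[2] = 4
X[3] = 1+1i

X = [-2, 1-1i, 4, 1+1i]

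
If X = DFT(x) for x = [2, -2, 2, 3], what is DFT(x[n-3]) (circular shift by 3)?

Time shift by 3: X_shifted[k] = ω_4^(3k) · X[k]
Shifted x = [-2, 2, 3, 2]

DFT(x[n-3]) = [5, -5, -3, -5]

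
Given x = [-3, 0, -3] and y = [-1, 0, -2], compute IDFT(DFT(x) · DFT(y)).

(x ⊛ y)[n] = Σ(m=0 to 2) x[m] · y[(n-m) mod 3]

Computing each output sample:
(x ⊛ y)[0] = 3
(x ⊛ y)[1] = 6
(x ⊛ y)[2] = 9

x ⊛ y = [3, 6, 9]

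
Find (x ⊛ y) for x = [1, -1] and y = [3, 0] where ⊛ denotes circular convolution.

(x ⊛ y)[n] = Σ(m=0 to 1) x[m] · y[(n-m) mod 2]

Computing each output sample:
(x ⊛ y)[0] = 3
(x ⊛ y)[1] = -3

x ⊛ y = [3, -3]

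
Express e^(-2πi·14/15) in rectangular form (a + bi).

ω_15^14 = e^(-2πi·14/15)
= cos(-2π·14/15) + i·sin(-2π·14/15)
= cos(-28π/15) + i·sin(-28π/15)

ω_15^14 = cos(-28π/15) + i·sin(-28π/15) = 0.9135+0.4067i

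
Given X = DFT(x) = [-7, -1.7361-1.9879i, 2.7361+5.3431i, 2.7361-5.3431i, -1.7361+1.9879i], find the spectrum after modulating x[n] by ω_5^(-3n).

Modulation property: DFT(ω_5^(-3n)·x[n]) = X[(k-3) mod 5], so circularly shift X by 3 positions.

X[k-3] = [2.7361+5.3431i, 2.7361-5.3431i, -1.7361+1.9879i, -7, -1.7361-1.9879i]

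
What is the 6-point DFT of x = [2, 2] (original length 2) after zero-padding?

Original 2-point DFT: [4, 0]
Zero-padded 6-point DFT provides frequency interpolation.

DFT_6([x, 0, ...]) = [4, 3.0000-1.7321i, 1.0000-1.7321i, 0, 1.0000+1.7321i, 3.0000+1.7321i]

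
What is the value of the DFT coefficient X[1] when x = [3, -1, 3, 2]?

X[1] = Σ(n=0 to 3) x[n] · ω_4^(1n) where ω_4 = e^(-2πi/4)
= (3)·ω_4^0 + (-1)·ω_4^1 + (3)·ω_4^2 + (2)·ω_4^3

X[1] = 3i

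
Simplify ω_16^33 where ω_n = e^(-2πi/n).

Since ω_16^16 = 1, powers reduce modulo 16.
33 mod 16 = 1
So ω_16^33 = ω_16^1 = e^(-2πi·1/16)

ω_16^33 = ω_16^1 = 0.9239-0.3827i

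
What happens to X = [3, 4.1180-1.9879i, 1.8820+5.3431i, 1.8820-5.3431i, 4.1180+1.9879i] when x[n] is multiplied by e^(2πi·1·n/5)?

Modulation property: DFT(ω_5^(-1n)·x[n]) = X[(k-1) mod 5], so circularly shift X by 1 positions.

X[k-1] = [4.1180+1.9879i, 3, 4.1180-1.9879i, 1.8820+5.3431i, 1.8820-5.3431i]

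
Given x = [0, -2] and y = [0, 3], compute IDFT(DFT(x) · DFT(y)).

(x ⊛ y)[n] = Σ(m=0 to 1) x[m] · y[(n-m) mod 2]

Computing each output sample:
(x ⊛ y)[0] = -6
(x ⊛ y)[1] = 0

x ⊛ y = [-6, 0]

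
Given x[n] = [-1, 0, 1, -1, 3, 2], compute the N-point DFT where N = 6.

X[k] = Σ(n=0 to 5) x[n] · ω_6^(nk)
where ω_6 = e^(-2πi/6)

Computing each X[k]:
X[0] = 4
X[1] = -1.0000+3.4641i
X[2] = -5
X[3] = 2
X[4] = -5
X[5] = -1.0000-3.4641i

X = [4, -1.0000+3.4641i, -5, 2, -5, -1.0000-3.4641i]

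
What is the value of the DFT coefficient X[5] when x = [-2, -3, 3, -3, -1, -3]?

X[5] = Σ(n=0 to 5) x[n] · ω_6^(5n) where ω_6 = e^(-2πi/6)
= (-2)·ω_6^0 + (-3)·ω_6^5 + (3)·ω_6^10 + (-3)·ω_6^15 + (-1)·ω_6^20 + (-3)·ω_6^25

X[5] = -3.0000+3.4641i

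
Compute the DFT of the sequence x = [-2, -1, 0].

X[k] = Σ(n=0 to 2) x[n] · ω_3^(nk)
where ω_3 = e^(-2πi/3)

Computing each X[k]:
X[0] = -3
X[1] = -1.5000+0.8660i
X[2] = -1.5000-0.8660i

X = [-3, -1.5000+0.8660i, -1.5000-0.8660i]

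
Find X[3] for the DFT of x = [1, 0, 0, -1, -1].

X[3] = Σ(n=0 to 4) x[n] · ω_5^(3n) where ω_5 = e^(-2πi/5)
= (1)·ω_5^0 + (0)·ω_5^3 + (0)·ω_5^6 + (-1)·ω_5^9 + (-1)·ω_5^12

X[3] = 1.5000-0.3633i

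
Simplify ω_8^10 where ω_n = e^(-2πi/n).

Since ω_8^8 = 1, powers reduce modulo 8.
10 mod 8 = 2
So ω_8^10 = ω_8^2 = e^(-2πi·2/8)

ω_8^10 = ω_8^2 = -1i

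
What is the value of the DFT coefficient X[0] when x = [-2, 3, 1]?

X[0] = Σ(n=0 to 2) x[n] · ω_3^0 = Σ x[n]
= (-2) + (3) + (1)

X[0] = 2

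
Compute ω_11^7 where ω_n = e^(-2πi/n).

ω_11^7 = e^(-2πi·7/11)
= cos(-2π·7/11) + i·sin(-2π·7/11)
= cos(-14π/11) + i·sin(-14π/11)

ω_11^7 = cos(-14π/11) + i·sin(-14π/11) = -0.6549+0.7557i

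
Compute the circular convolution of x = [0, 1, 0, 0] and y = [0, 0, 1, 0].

(x ⊛ y)[n] = Σ(m=0 to 3) x[m] · y[(n-m) mod 4]

Computing each output sample:
(x ⊛ y)[0] = 0
(x ⊛ y)[1] = 0
(x ⊛ y)[2] = 0
(x ⊛ y)[3] = 1

x ⊛ y = [0, 0, 0, 1]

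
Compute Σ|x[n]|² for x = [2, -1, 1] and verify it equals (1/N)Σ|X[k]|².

Time domain:
Σ|x[n]|² = |2|² + |-1|² + |1|² = 6.0000

Frequency domain:
(1/3)Σ|X[k]|² = (1/3)(|2|² + |2.0000+1.7321i|² + |2.0000-1.7321i|²) = (1/3)·18.0000 = 6.0000

Both sides agree, confirming Parseval's theorem.

Σ|x[n]|² = (1/N)Σ|X[k]|² = 6.0000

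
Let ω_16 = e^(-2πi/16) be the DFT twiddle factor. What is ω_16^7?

ω_16^7 = e^(-2πi·7/16)
= cos(-2π·7/16) + i·sin(-2π·7/16)
= cos(-14π/16) + i·sin(-14π/16)

ω_16^7 = cos(-14π/16) + i·sin(-14π/16) = -0.9239-0.3827i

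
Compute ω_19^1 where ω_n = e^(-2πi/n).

ω_19^1 = e^(-2πi·1/19)
= cos(-2π·1/19) + i·sin(-2π·1/19)
= cos(-2π/19) + i·sin(-2π/19)

ω_19^1 = cos(-2π/19) + i·sin(-2π/19) = 0.9458-0.3247i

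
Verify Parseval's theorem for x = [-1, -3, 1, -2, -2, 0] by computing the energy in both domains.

Time domain:
Σ|x[n]|² = |-1|² + |-3|² + |1|² + |-2|² + |-2|² + |0|² = 19.0000

Frequency domain:
(1/6)Σ|X[k]|² = (1/6)(|-7|² + |0|² + |-1.0000+5.1962i|² + |3|² + |-1.0000-5.1962i|² + |0|²) = (1/6)·114.0000 = 19.0000

Both sides agree, confirming Parseval's theorem.

Σ|x[n]|² = (1/N)Σ|X[k]|² = 19.0000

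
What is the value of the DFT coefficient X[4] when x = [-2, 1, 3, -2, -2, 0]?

X[4] = Σ(n=0 to 5) x[n] · ω_6^(4n) where ω_6 = e^(-2πi/6)
= (-2)·ω_6^0 + (1)·ω_6^4 + (3)·ω_6^8 + (-2)·ω_6^12 + (-2)·ω_6^16 + (0)·ω_6^20

X[4] = -5.0000-3.4641i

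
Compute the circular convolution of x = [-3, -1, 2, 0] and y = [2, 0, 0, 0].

(x ⊛ y)[n] = Σ(m=0 to 3) x[m] · y[(n-m) mod 4]

Computing each output sample:
(x ⊛ y)[0] = -6
(x ⊛ y)[1] = -2
(x ⊛ y)[2] = 4
(x ⊛ y)[3] = 0

x ⊛ y = [-6, -2, 4, 0]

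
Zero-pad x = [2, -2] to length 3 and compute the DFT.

Original 2-point DFT: [0, 4]
Zero-padded 3-point DFT provides frequency interpolation.

DFT_3([x, 0, ...]) = [0, 3.0000+1.7321i, 3.0000-1.7321i]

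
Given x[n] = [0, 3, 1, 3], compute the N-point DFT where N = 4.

X[k] = Σ(n=0 to 3) x[n] · ω_4^(nk)
where ω_4 = e^(-2πi/4)

Computing each X[k]:
X[0] = 7
X[1] = -1
X[2] = -5
X[3] = -1

X = [7, -1, -5, -1]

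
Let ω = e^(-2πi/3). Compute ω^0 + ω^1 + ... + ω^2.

Sum of all nth roots of unity equals 0 for n > 1 (geometric series with r ≠ 1).

0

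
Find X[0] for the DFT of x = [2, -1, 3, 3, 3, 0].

X[0] = Σ(n=0 to 5) x[n] · ω_6^0 = Σ x[n]
= (2) + (-1) + (3) + (3) + (3) + (0)

X[0] = 10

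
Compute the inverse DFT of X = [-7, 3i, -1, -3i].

x[n] = (1/4) Σ(k=0 to 3) X[k] · e^(2πikn/4)

Computing each x[n]:
x[0] = -2
x[1] = -3
x[2] = -2
x[3] = 0

x = [-2, -3, -2, 0]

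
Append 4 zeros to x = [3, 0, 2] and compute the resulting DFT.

Original 3-point DFT: [5, 2.0000+1.7321i, 2.0000-1.7321i]
Zero-padded 7-point DFT provides frequency interpolation.

DFT_7([x, 0, ...]) = [5, 2.5550-1.9499i, 1.1981+0.8678i, 4.2470+1.5637i, 4.2470-1.5637i, 1.1981-0.8678i, 2.5550+1.9499i]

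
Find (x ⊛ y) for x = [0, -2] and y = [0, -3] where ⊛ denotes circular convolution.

(x ⊛ y)[n] = Σ(m=0 to 1) x[m] · y[(n-m) mod 2]

Computing each output sample:
(x ⊛ y)[0] = 6
(x ⊛ y)[1] = 0

x ⊛ y = [6, 0]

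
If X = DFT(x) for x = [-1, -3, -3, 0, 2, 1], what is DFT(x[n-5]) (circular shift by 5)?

Time shift by 5: X_shifted[k] = ω_6^(5k) · X[k]
Shifted x = [-3, -3, 0, 2, 1, -1]

DFT(x[n-5]) = [-4, -7.5000+2.5981i, 0.5000+0.8660i, 0, 0.5000-0.8660i, -7.5000-2.5981i]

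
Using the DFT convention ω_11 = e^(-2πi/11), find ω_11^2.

ω_11^2 = e^(-2πi·2/11)
= cos(-2π·2/11) + i·sin(-2π·2/11)
= cos(-4π/11) + i·sin(-4π/11)

ω_11^2 = cos(-4π/11) + i·sin(-4π/11) = 0.4154-0.9096i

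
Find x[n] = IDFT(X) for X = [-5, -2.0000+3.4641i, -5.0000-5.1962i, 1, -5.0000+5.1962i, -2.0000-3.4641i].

x[n] = (1/6) Σ(k=0 to 5) X[k] · e^(2πikn/6)

Computing each x[n]:
x[0] = -3
x[1] = 0
x[2] = -2
x[3] = -2
x[4] = 3
x[5] = -1

x = [-3, 0, -2, -2, 3, -1]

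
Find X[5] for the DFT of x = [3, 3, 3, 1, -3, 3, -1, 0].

X[5] = Σ(n=0 to 7) x[n] · ω_8^(5n) where ω_8 = e^(-2πi/8)
= (3)·ω_8^0 + (3)·ω_8^5 + (3)·ω_8^10 + (1)·ω_8^15 + (-3)·ω_8^20 + (3)·ω_8^25 + (-1)·ω_8^30 + (0)·ω_8^35

X[5] = 6.7071-3.2929i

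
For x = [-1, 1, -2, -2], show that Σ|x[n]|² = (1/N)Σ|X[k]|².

Time domain:
Σ|x[n]|² = |-1|² + |1|² + |-2|² + |-2|² = 10.0000

Frequency domain:
(1/4)Σ|X[k]|² = (1/4)(|-4|² + |1-3i|² + |-2|² + |1+3i|²) = (1/4)·40.0000 = 10.0000

Both sides agree, confirming Parseval's theorem.

Σ|x[n]|² = (1/N)Σ|X[k]|² = 10.0000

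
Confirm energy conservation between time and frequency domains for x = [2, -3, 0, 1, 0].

Time domain:
Σ|x[n]|² = |2|² + |-3|² + |0|² + |1|² + |0|² = 14.0000

Frequency domain:
(1/5)Σ|X[k]|² = (1/5)(|0|² + |0.2639+3.4410i|² + |4.7361+0.8123i|² + |4.7361-0.8123i|² + |0.2639-3.4410i|²) = (1/5)·70.0000 = 14.0000

Both sides agree, confirming Parseval's theorem.

Σ|x[n]|² = (1/N)Σ|X[k]|² = 14.0000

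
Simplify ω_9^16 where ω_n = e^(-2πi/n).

Since ω_9^9 = 1, powers reduce modulo 9.
16 mod 9 = 7
So ω_9^16 = ω_9^7 = e^(-2πi·7/9)

ω_9^16 = ω_9^7 = 0.1736+0.9848i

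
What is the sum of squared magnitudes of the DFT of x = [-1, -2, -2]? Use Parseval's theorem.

Parseval: Σ|x[n]|² = (1/N)Σ|X[k]|², so Σ|X[k]|² = N·Σ|x[n]|² = 3·9.0000

Σ|X[k]|² = N·Σ|x[n]|² = 3·9.0000 = 27.0000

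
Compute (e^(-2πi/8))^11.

Since ω_8^8 = 1, powers reduce modulo 8.
11 mod 8 = 3
So ω_8^11 = ω_8^3 = e^(-2πi·3/8)

ω_8^11 = ω_8^3 = -0.7071-0.7071i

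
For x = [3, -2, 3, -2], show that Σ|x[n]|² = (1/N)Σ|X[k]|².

Time domain:
Σ|x[n]|² = |3|² + |-2|² + |3|² + |-2|² = 26.0000

Frequency domain:
(1/4)Σ|X[k]|² = (1/4)(|2|² + |0|² + |10|² + |0|²) = (1/4)·104.0000 = 26.0000

Both sides agree, confirming Parseval's theorem.

Σ|x[n]|² = (1/N)Σ|X[k]|² = 26.0000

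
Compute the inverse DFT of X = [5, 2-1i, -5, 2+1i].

x[n] = (1/4) Σ(k=0 to 3) X[k] · e^(2πikn/4)

Computing each x[n]:
x[0] = 1
x[1] = 3
x[2] = -1
x[3] = 2

x = [1, 3, -1, 2]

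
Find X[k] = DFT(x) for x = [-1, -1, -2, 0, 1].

X[k] = Σ(n=0 to 4) x[n] · ω_5^(nk)
where ω_5 = e^(-2πi/5)

Computing each X[k]:
X[0] = -3
X[1] = 0.6180+3.0777i
X[2] = -1.6180-0.7265i
X[3] = -1.6180+0.7265i
X[4] = 0.6180-3.0777i

X = [-3, 0.6180+3.0777i, -1.6180-0.7265i, -1.6180+0.7265i, 0.6180-3.0777i]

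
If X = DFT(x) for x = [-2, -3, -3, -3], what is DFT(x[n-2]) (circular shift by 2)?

Time shift by 2: X_shifted[k] = ω_4^(2k) · X[k]
Shifted x = [-3, -3, -2, -3]

DFT(x[n-2]) = [-11, -1, 1, -1]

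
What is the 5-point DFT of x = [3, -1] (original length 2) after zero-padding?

Original 2-point DFT: [2, 4]
Zero-padded 5-point DFT provides frequency interpolation.

DFT_5([x, 0, ...]) = [2, 2.6910+0.9511i, 3.8090+0.5878i, 3.8090-0.5878i, 2.6910-0.9511i]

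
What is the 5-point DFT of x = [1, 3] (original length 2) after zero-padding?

Original 2-point DFT: [4, -2]
Zero-padded 5-point DFT provides frequency interpolation.

DFT_5([x, 0, ...]) = [4, 1.9271-2.8532i, -1.4271-1.7634i, -1.4271+1.7634i, 1.9271+2.8532i]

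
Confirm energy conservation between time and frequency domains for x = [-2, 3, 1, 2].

Time domain:
Σ|x[n]|² = |-2|² + |3|² + |1|² + |2|² = 18.0000

Frequency domain:
(1/4)Σ|X[k]|² = (1/4)(|4|² + |-3-1i|² + |-6|² + |-3+1i|²) = (1/4)·72.0000 = 18.0000

Both sides agree, confirming Parseval's theorem.

Σ|x[n]|² = (1/N)Σ|X[k]|² = 18.0000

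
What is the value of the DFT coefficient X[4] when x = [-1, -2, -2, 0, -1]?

X[4] = Σ(n=0 to 4) x[n] · ω_5^(4n) where ω_5 = e^(-2πi/5)
= (-1)·ω_5^0 + (-2)·ω_5^4 + (-2)·ω_5^8 + (0)·ω_5^12 + (-1)·ω_5^16

X[4] = -0.3090-2.1266i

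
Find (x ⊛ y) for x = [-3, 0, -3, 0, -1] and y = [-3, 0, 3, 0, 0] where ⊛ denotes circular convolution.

(x ⊛ y)[n] = Σ(m=0 to 4) x[m] · y[(n-m) mod 5]

Computing each output sample:
(x ⊛ y)[0] = 9
(x ⊛ y)[1] = -3
(x ⊛ y)[2] = 0
(x ⊛ y)[3] = 0
(x ⊛ y)[4] = -6

x ⊛ y = [9, -3, 0, 0, -6]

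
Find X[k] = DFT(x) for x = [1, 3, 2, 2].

X[k] = Σ(n=0 to 3) x[n] · ω_4^(nk)
where ω_4 = e^(-2πi/4)

Computing each X[k]:
X[0] = 8
X[1] = -1-1i
X[2] = -2
X[3] = -1+1i

X = [8, -1-1i, -2, -1+1i]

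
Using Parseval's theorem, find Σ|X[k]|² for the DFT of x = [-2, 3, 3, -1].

Parseval: Σ|x[n]|² = (1/N)Σ|X[k]|², so Σ|X[k]|² = N·Σ|x[n]|² = 4·23.0000

Σ|X[k]|² = N·Σ|x[n]|² = 4·23.0000 = 92.0000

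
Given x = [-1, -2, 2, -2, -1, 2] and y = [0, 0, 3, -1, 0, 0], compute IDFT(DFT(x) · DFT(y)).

(x ⊛ y)[n] = Σ(m=0 to 5) x[m] · y[(n-m) mod 6]

Computing each output sample:
(x ⊛ y)[0] = -1
(x ⊛ y)[1] = 7
(x ⊛ y)[2] = -5
(x ⊛ y)[3] = -5
(x ⊛ y)[4] = 8
(x ⊛ y)[5] = -8

x ⊛ y = [-1, 7, -5, -5, 8, -8]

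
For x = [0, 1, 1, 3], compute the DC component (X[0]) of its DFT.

X[0] = Σ(n=0 to 3) x[n] · ω_4^0 = Σ x[n]
= (0) + (1) + (1) + (3)

X[0] = 5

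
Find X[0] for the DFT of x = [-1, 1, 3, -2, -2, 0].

X[0] = Σ(n=0 to 5) x[n] · ω_6^0 = Σ x[n]
= (-1) + (1) + (3) + (-2) + (-2) + (0)

X[0] = -1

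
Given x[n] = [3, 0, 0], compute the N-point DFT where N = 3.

X[k] = Σ(n=0 to 2) x[n] · ω_3^(nk)
where ω_3 = e^(-2πi/3)

Computing each X[k]:
X[0] = 3
X[1] = 3
X[2] = 3

X = [3, 3, 3]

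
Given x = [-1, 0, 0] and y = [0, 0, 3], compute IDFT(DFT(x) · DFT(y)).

(x ⊛ y)[n] = Σ(m=0 to 2) x[m] · y[(n-m) mod 3]

Computing each output sample:
(x ⊛ y)[0] = 0
(x ⊛ y)[1] = 0
(x ⊛ y)[2] = -3

x ⊛ y = [0, 0, -3]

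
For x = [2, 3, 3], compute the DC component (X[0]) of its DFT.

X[0] = Σ(n=0 to 2) x[n] · ω_3^0 = Σ x[n]
= (2) + (3) + (3)

X[0] = 8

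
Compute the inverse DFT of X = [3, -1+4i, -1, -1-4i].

x[n] = (1/4) Σ(k=0 to 3) X[k] · e^(2πikn/4)

Computing each x[n]:
x[0] = 0
x[1] = -1
x[2] = 1
x[3] = 3

x = [0, -1, 1, 3]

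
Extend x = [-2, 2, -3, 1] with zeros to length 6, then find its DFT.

Original 4-point DFT: [-2, 1-1i, -8, 1+1i]
Zero-padded 6-point DFT provides frequency interpolation.

DFT_6([x, 0, ...]) = [-2, -0.5000+0.8660i, -0.5000-4.3301i, -8, -0.5000+4.3301i, -0.5000-0.8660i]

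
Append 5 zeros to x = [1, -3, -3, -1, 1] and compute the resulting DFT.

Original 5-point DFT: [-5, 3.6180+4.9798i, 1.3820+0.4490i, 1.3820-0.4490i, 3.6180-4.9798i]
Zero-padded 10-point DFT provides frequency interpolation.

DFT_10([x, 0, ...]) = [-5, -2.8541+4.9798i, 3.6180+4.9798i, 3.8541-0.4490i, 1.3820+0.4490i, 3, 1.3820-0.4490i, 3.8541+0.4490i, 3.6180-4.9798i, -2.8541-4.9798i]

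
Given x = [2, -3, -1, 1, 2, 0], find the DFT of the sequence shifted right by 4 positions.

Time shift by 4: X_shifted[k] = ω_6^(4k) · X[k]
Shifted x = [-1, 1, 2, 0, 2, -3]

DFT(x[n-4]) = [1, -4.0000-3.4641i, -2.0000-3.4641i, 5, -2.0000+3.4641i, -4.0000+3.4641i]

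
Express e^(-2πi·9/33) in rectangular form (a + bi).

ω_33^9 = e^(-2πi·9/33)
= cos(-2π·9/33) + i·sin(-2π·9/33)
= cos(-18π/33) + i·sin(-18π/33)

ω_33^9 = cos(-18π/33) + i·sin(-18π/33) = -0.1423-0.9898i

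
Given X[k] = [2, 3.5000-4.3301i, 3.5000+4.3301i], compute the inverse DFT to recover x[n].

x[n] = (1/3) Σ(k=0 to 2) X[k] · e^(2πikn/3)

Computing each x[n]:
x[0] = 3
x[1] = 2
x[2] = -3

x = [3, 2, -3]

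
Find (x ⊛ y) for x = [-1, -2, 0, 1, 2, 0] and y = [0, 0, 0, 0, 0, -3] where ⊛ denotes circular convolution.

(x ⊛ y)[n] = Σ(m=0 to 5) x[m] · y[(n-m) mod 6]

Computing each output sample:
(x ⊛ y)[0] = 6
(x ⊛ y)[1] = 0
(x ⊛ y)[2] = -3
(x ⊛ y)[3] = -6
(x ⊛ y)[4] = 0
(x ⊛ y)[5] = 3

x ⊛ y = [6, 0, -3, -6, 0, 3]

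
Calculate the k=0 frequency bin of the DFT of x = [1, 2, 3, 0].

X[0] = Σ(n=0 to 3) x[n] · ω_4^0 = Σ x[n]
= (1) + (2) + (3) + (0)

X[0] = 6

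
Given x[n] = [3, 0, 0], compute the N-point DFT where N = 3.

X[k] = Σ(n=0 to 2) x[n] · ω_3^(nk)
where ω_3 = e^(-2πi/3)

Computing each X[k]:
X[0] = 3
X[1] = 3
X[2] = 3

X = [3, 3, 3]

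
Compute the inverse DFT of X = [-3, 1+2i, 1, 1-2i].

x[n] = (1/4) Σ(k=0 to 3) X[k] · e^(2πikn/4)

Computing each x[n]:
x[0] = 0
x[1] = -2
x[2] = -1
x[3] = 0

x = [0, -2, -1, 0]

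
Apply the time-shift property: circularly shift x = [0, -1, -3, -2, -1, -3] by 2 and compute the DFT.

Time shift by 2: X_shifted[k] = ω_6^(2k) · X[k]
Shifted x = [-1, -3, 0, -1, -3, -2]

DFT(x[n-2]) = [-10, -1.0000-1.7321i, 2.0000+3.4641i, 2, 2.0000-3.4641i, -1.0000+1.7321i]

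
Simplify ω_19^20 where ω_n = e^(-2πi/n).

Since ω_19^19 = 1, powers reduce modulo 19.
20 mod 19 = 1
So ω_19^20 = ω_19^1 = e^(-2πi·1/19)

ω_19^20 = ω_19^1 = 0.9458-0.3247i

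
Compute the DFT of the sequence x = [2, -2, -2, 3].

X[k] = Σ(n=0 to 3) x[n] · ω_4^(nk)
where ω_4 = e^(-2πi/4)

Computing each X[k]:
X[0] = 1
X[1] = 4+5i
X[2] = -1
X[3] = 4-5i

X = [1, 4+5i, -1, 4-5i]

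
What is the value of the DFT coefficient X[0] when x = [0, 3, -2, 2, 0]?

X[0] = Σ(n=0 to 4) x[n] · ω_5^0 = Σ x[n]
= (0) + (3) + (-2) + (2) + (0)

X[0] = 3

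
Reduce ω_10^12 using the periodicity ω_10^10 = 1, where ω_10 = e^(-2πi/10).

Since ω_10^10 = 1, powers reduce modulo 10.
12 mod 10 = 2
So ω_10^12 = ω_10^2 = e^(-2πi·2/10)

ω_10^12 = ω_10^2 = 0.3090-0.9511i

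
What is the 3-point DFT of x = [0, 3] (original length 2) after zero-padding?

Original 2-point DFT: [3, -3]
Zero-padded 3-point DFT provides frequency interpolation.

DFT_3([x, 0, ...]) = [3, -1.5000-2.5981i, -1.5000+2.5981i]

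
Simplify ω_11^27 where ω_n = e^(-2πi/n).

Since ω_11^11 = 1, powers reduce modulo 11.
27 mod 11 = 5
So ω_11^27 = ω_11^5 = e^(-2πi·5/11)

ω_11^27 = ω_11^5 = -0.9595-0.2817i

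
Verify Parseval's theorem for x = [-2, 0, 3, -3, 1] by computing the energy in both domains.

Time domain:
Σ|x[n]|² = |-2|² + |0|² + |3|² + |-3|² + |1|² = 23.0000

Frequency domain:
(1/5)Σ|X[k]|² = (1/5)(|-1|² + |-1.6910-2.5757i|² + |-2.8090+6.2941i|² + |-2.8090-6.2941i|² + |-1.6910+2.5757i|²) = (1/5)·115.0000 = 23.0000

Both sides agree, confirming Parseval's theorem.

Σ|x[n]|² = (1/N)Σ|X[k]|² = 23.0000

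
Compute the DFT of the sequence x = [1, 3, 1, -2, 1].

X[k] = Σ(n=0 to 4) x[n] · ω_5^(nk)
where ω_5 = e^(-2πi/5)

Computing each X[k]:
X[0] = 4
X[1] = 3.0451-3.6655i
X[2] = -2.5451+1.6776i
X[3] = -2.5451-1.6776i
X[4] = 3.0451+3.6655i

X = [4, 3.0451-3.6655i, -2.5451+1.6776i, -2.5451-1.6776i, 3.0451+3.6655i]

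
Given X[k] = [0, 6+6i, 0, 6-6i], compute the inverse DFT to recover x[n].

x[n] = (1/4) Σ(k=0 to 3) X[k] · e^(2πikn/4)

Computing each x[n]:
x[0] = 3
x[1] = -3
x[2] = -3
x[3] = 3

x = [3, -3, -3, 3]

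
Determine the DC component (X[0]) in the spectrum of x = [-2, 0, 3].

X[0] = Σ(n=0 to 2) x[n] · ω_3^0 = Σ x[n]
= (-2) + (0) + (3)

X[0] = 1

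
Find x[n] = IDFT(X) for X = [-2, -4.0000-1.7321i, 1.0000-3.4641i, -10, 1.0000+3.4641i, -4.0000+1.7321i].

x[n] = (1/6) Σ(k=0 to 5) X[k] · e^(2πikn/6)

Computing each x[n]:
x[0] = -3
x[1] = 2
x[2] = -2
x[3] = 3
x[4] = -1
x[5] = -1

x = [-3, 2, -2, 3, -1, -1]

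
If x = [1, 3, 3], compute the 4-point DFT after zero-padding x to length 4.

Original 3-point DFT: [7, -2, -2]
Zero-padded 4-point DFT provides frequency interpolation.

DFT_4([x, 0, ...]) = [7, -2-3i, 1, -2+3i]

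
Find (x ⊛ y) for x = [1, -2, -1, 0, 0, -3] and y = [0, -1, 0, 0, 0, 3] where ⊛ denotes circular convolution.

(x ⊛ y)[n] = Σ(m=0 to 5) x[m] · y[(n-m) mod 6]

Computing each output sample:
(x ⊛ y)[0] = -3
(x ⊛ y)[1] = -4
(x ⊛ y)[2] = 2
(x ⊛ y)[3] = 1
(x ⊛ y)[4] = -9
(x ⊛ y)[5] = 3

x ⊛ y = [-3, -4, 2, 1, -9, 3]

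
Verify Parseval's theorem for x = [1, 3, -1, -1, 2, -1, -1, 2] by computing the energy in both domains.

Time domain:
Σ|x[n]|² = |1|² + |3|² + |-1|² + |-1|² + |2|² + |-1|² + |-1|² + |2|² = 22.0000

Frequency domain:
(1/8)Σ|X[k]|² = (1/8)(|4|² + |3.9497-0.7071i|² + |5-1i|² + |-5.9497-0.7071i|² + |-2|² + |-5.9497+0.7071i|² + |5+1i|² + |3.9497+0.7071i|²) = (1/8)·176.0000 = 22.0000

Both sides agree, confirming Parseval's theorem.

Σ|x[n]|² = (1/N)Σ|X[k]|² = 22.0000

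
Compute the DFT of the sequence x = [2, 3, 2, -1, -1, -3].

X[k] = Σ(n=0 to 5) x[n] · ω_6^(nk)
where ω_6 = e^(-2πi/6)

Computing each X[k]:
X[0] = 2
X[1] = 2.5000-7.7942i
X[2] = 0.5000-2.5981i
X[3] = 4
X[4] = 0.5000+2.5981i
X[5] = 2.5000+7.7942i

X = [2, 2.5000-7.7942i, 0.5000-2.5981i, 4, 0.5000+2.5981i, 2.5000+7.7942i]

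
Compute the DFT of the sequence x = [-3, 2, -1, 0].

X[k] = Σ(n=0 to 3) x[n] · ω_4^(nk)
where ω_4 = e^(-2πi/4)

Computing each X[k]:
X[0] = -2
X[1] = -2-2i
X[2] = -6
X[3] = -2+2i

X = [-2, -2-2i, -6, -2+2i]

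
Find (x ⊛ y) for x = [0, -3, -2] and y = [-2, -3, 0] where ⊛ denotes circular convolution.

(x ⊛ y)[n] = Σ(m=0 to 2) x[m] · y[(n-m) mod 3]

Computing each output sample:
(x ⊛ y)[0] = 6
(x ⊛ y)[1] = 6
(x ⊛ y)[2] = 13

x ⊛ y = [6, 6, 13]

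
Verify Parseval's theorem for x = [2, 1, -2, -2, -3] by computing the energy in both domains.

Time domain:
Σ|x[n]|² = |2|² + |1|² + |-2|² + |-2|² + |-3|² = 22.0000

Frequency domain:
(1/5)Σ|X[k]|² = (1/5)(|-4|² + |4.6180-3.8042i|² + |2.3820-2.3511i|² + |2.3820+2.3511i|² + |4.6180+3.8042i|²) = (1/5)·110.0000 = 22.0000

Both sides agree, confirming Parseval's theorem.

Σ|x[n]|² = (1/N)Σ|X[k]|² = 22.0000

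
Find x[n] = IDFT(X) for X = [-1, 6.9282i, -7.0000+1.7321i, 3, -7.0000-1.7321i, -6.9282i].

x[n] = (1/6) Σ(k=0 to 5) X[k] · e^(2πikn/6)

Computing each x[n]:
x[0] = -2
x[1] = -2
x[2] = 0
x[3] = -3
x[4] = 3
x[5] = 3

x = [-2, -2, 0, -3, 3, 3]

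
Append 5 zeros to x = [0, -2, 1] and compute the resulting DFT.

Original 3-point DFT: [-1, 0.5000+2.5981i, 0.5000-2.5981i]
Zero-padded 8-point DFT provides frequency interpolation.

DFT_8([x, 0, ...]) = [-1, -1.4142+0.4142i, -1+2i, 1.4142+2.4142i, 3, 1.4142-2.4142i, -1-2i, -1.4142-0.4142i]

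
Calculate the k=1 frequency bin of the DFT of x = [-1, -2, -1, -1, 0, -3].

X[1] = Σ(n=0 to 5) x[n] · ω_6^(1n) where ω_6 = e^(-2πi/6)
= (-1)·ω_6^0 + (-2)·ω_6^1 + (-1)·ω_6^2 + (-1)·ω_6^3 + (0)·ω_6^4 + (-3)·ω_6^5

X[1] = -2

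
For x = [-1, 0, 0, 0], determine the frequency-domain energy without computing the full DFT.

Parseval: Σ|x[n]|² = (1/N)Σ|X[k]|², so Σ|X[k]|² = N·Σ|x[n]|² = 4·1.0000

Σ|X[k]|² = N·Σ|x[n]|² = 4·1.0000 = 4.0000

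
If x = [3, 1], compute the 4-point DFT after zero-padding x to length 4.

Original 2-point DFT: [4, 2]
Zero-padded 4-point DFT provides frequency interpolation.

DFT_4([x, 0, ...]) = [4, 3-1i, 2, 3+1i]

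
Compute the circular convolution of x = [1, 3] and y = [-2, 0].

(x ⊛ y)[n] = Σ(m=0 to 1) x[m] · y[(n-m) mod 2]

Computing each output sample:
(x ⊛ y)[0] = -2
(x ⊛ y)[1] = -6

x ⊛ y = [-2, -6]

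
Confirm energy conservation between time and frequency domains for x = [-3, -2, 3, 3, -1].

Time domain:
Σ|x[n]|² = |-3|² + |-2|² + |3|² + |3|² + |-1|² = 32.0000

Frequency domain:
(1/5)Σ|X[k]|² = (1/5)(|0|² + |-8.7812+0.9511i|² + |1.2812+0.5878i|² + |1.2812-0.5878i|² + |-8.7812-0.9511i|²) = (1/5)·160.0000 = 32.0000

Both sides agree, confirming Parseval's theorem.

Σ|x[n]|² = (1/N)Σ|X[k]|² = 32.0000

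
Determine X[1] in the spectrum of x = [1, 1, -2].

X[1] = Σ(n=0 to 2) x[n] · ω_3^(1n) where ω_3 = e^(-2πi/3)
= (1)·ω_3^0 + (1)·ω_3^1 + (-2)·ω_3^2

X[1] = 1.5000-2.5981i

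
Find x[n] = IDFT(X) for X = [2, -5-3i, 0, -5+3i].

x[n] = (1/4) Σ(k=0 to 3) X[k] · e^(2πikn/4)

Computing each x[n]:
x[0] = -2
x[1] = 2
x[2] = 3
x[3] = -1

x = [-2, 2, 3, -1]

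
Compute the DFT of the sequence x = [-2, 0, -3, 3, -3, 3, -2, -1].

X[k] = Σ(n=0 to 7) x[n] · ω_8^(nk)
where ω_8 = e^(-2πi/8)

Computing each X[k]:
X[0] = -5
X[1] = -3.9497+0.2929i
X[2] = -1i
X[3] = 5.9497-1.7071i
X[4] = -15
X[5] = 5.9497+1.7071i
X[6] = 1i
X[7] = -3.9497-0.2929i

X = [-5, -3.9497+0.2929i, -1i, 5.9497-1.7071i, -15, 5.9497+1.7071i, 1i, -3.9497-0.2929i]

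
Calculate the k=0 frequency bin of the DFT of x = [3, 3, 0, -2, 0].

X[0] = Σ(n=0 to 4) x[n] · ω_5^0 = Σ x[n]
= (3) + (3) + (0) + (-2) + (0)

X[0] = 4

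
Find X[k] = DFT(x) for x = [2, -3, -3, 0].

X[k] = Σ(n=0 to 3) x[n] · ω_4^(nk)
where ω_4 = e^(-2πi/4)

Computing each X[k]:
X[0] = -4
X[1] = 5+3i
X[2] = 2
X[3] = 5-3i

X = [-4, 5+3i, 2, 5-3i]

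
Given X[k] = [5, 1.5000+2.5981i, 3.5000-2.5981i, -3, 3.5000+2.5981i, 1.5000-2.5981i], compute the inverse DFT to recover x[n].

x[n] = (1/6) Σ(k=0 to 5) X[k] · e^(2πikn/6)

Computing each x[n]:
x[0] = 2
x[1] = 1
x[2] = -2
x[3] = 2
x[4] = 1
x[5] = 1

x = [2, 1, -2, 2, 1, 1]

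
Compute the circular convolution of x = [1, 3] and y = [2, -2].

(x ⊛ y)[n] = Σ(m=0 to 1) x[m] · y[(n-m) mod 2]

Computing each output sample:
(x ⊛ y)[0] = -4
(x ⊛ y)[1] = 4

x ⊛ y = [-4, 4]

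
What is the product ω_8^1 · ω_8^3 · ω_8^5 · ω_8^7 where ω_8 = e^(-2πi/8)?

The primitive 8th roots of unity are ω_8^k for k coprime to 8: k ∈ {1, 3, 5, 7}
Their product equals the constant term of the cyclotomic polynomial Φ_8(x) up to sign.
For n ≥ 3, the product of all primitive nth roots of unity is 1. (For n=1 it is 1; for n=2 it is -1.)

1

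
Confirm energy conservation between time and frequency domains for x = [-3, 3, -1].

Time domain:
Σ|x[n]|² = |-3|² + |3|² + |-1|² = 19.0000

Frequency domain:
(1/3)Σ|X[k]|² = (1/3)(|-1|² + |-4.0000-3.4641i|² + |-4.0000+3.4641i|²) = (1/3)·57.0000 = 19.0000

Both sides agree, confirming Parseval's theorem.

Σ|x[n]|² = (1/N)Σ|X[k]|² = 19.0000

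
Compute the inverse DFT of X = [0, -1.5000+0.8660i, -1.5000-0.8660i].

x[n] = (1/3) Σ(k=0 to 2) X[k] · e^(2πikn/3)

Computing each x[n]:
x[0] = -1
x[1] = 0
x[2] = 1

x = [-1, 0, 1]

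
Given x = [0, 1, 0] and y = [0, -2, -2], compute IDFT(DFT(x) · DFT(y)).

(x ⊛ y)[n] = Σ(m=0 to 2) x[m] · y[(n-m) mod 3]

Computing each output sample:
(x ⊛ y)[0] = -2
(x ⊛ y)[1] = 0
(x ⊛ y)[2] = -2

x ⊛ y = [-2, 0, -2]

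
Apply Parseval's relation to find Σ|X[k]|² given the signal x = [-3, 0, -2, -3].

Parseval: Σ|x[n]|² = (1/N)Σ|X[k]|², so Σ|X[k]|² = N·Σ|x[n]|² = 4·22.0000

Σ|X[k]|² = N·Σ|x[n]|² = 4·22.0000 = 88.0000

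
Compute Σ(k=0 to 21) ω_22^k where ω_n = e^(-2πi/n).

Sum of all nth roots of unity equals 0 for n > 1 (geometric series with r ≠ 1).

0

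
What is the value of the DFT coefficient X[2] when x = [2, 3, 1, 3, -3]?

X[2] = Σ(n=0 to 4) x[n] · ω_5^(2n) where ω_5 = e^(-2πi/5)
= (2)·ω_5^0 + (3)·ω_5^2 + (1)·ω_5^4 + (3)·ω_5^6 + (-3)·ω_5^8

X[2] = 3.2361-5.4288i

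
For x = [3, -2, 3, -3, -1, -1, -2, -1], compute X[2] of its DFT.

X[2] = Σ(n=0 to 7) x[n] · ω_8^(2n) where ω_8 = e^(-2πi/8)
= (3)·ω_8^0 + (-2)·ω_8^2 + (3)·ω_8^4 + (-3)·ω_8^6 + (-1)·ω_8^8 + (-1)·ω_8^10 + (-2)·ω_8^12 + (-1)·ω_8^14

X[2] = 1-1i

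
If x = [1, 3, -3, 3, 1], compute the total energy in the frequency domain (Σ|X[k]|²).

Parseval: Σ|x[n]|² = (1/N)Σ|X[k]|², so Σ|X[k]|² = N·Σ|x[n]|² = 5·29.0000

Σ|X[k]|² = N·Σ|x[n]|² = 5·29.0000 = 145.0000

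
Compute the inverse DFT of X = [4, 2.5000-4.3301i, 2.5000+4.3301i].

x[n] = (1/3) Σ(k=0 to 2) X[k] · e^(2πikn/3)

Computing each x[n]:
x[0] = 3
x[1] = 3
x[2] = -2

x = [3, 3, -2]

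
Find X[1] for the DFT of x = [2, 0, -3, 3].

X[1] = Σ(n=0 to 3) x[n] · ω_4^(1n) where ω_4 = e^(-2πi/4)
= (2)·ω_4^0 + (0)·ω_4^1 + (-3)·ω_4^2 + (3)·ω_4^3

X[1] = 5+3i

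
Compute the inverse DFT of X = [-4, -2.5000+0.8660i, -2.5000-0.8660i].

x[n] = (1/3) Σ(k=0 to 2) X[k] · e^(2πikn/3)

Computing each x[n]:
x[0] = -3
x[1] = -1
x[2] = 0

x = [-3, -1, 0]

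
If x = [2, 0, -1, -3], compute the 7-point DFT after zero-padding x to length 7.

Original 4-point DFT: [-2, 3-3i, 4, 3+3i]
Zero-padded 7-point DFT provides frequency interpolation.

DFT_7([x, 0, ...]) = [-2, 4.9254+2.2766i, 1.0305-2.7794i, 2.0441+2.1430i, 2.0441-2.1430i, 1.0305+2.7794i, 4.9254-2.2766i]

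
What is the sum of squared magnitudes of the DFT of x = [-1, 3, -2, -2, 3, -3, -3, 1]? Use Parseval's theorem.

Parseval: Σ|x[n]|² = (1/N)Σ|X[k]|², so Σ|X[k]|² = N·Σ|x[n]|² = 8·46.0000

Σ|X[k]|² = N·Σ|x[n]|² = 8·46.0000 = 368.0000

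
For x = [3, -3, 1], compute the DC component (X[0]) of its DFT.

X[0] = Σ(n=0 to 2) x[n] · ω_3^0 = Σ x[n]
= (3) + (-3) + (1)

X[0] = 1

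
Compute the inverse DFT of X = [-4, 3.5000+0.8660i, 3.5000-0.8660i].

x[n] = (1/3) Σ(k=0 to 2) X[k] · e^(2πikn/3)

Computing each x[n]:
x[0] = 1
x[1] = -3
x[2] = -2

x = [1, -3, -2]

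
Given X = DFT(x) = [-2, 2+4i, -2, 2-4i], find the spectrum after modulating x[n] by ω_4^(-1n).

Modulation property: DFT(ω_4^(-1n)·x[n]) = X[(k-1) mod 4], so circularly shift X by 1 positions.

X[k-1] = [2-4i, -2, 2+4i, -2]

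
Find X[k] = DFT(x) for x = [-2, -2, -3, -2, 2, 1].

X[k] = Σ(n=0 to 5) x[n] · ω_6^(nk)
where ω_6 = e^(-2πi/6)

Computing each X[k]:
X[0] = -6
X[1] = 6.9282i
X[2] = -3.0000-1.7321i
X[3] = 0
X[4] = -3.0000+1.7321i
X[5] = -6.9282i

X = [-6, 6.9282i, -3.0000-1.7321i, 0, -3.0000+1.7321i, -6.9282i]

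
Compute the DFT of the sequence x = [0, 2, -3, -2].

X[k] = Σ(n=0 to 3) x[n] · ω_4^(nk)
where ω_4 = e^(-2πi/4)

Computing each X[k]:
X[0] = -3
X[1] = 3-4i
X[2] = -3
X[3] = 3+4i

X = [-3, 3-4i, -3, 3+4i]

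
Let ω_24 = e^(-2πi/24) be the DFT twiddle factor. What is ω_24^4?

ω_24^4 = e^(-2πi·4/24)
= cos(-2π·4/24) + i·sin(-2π·4/24)
= cos(-8π/24) + i·sin(-8π/24)

ω_24^4 = cos(-8π/24) + i·sin(-8π/24) = 0.5000-0.8660i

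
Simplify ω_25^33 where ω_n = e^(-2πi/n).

Since ω_25^25 = 1, powers reduce modulo 25.
33 mod 25 = 8
So ω_25^33 = ω_25^8 = e^(-2πi·8/25)

ω_25^33 = ω_25^8 = -0.4258-0.9048i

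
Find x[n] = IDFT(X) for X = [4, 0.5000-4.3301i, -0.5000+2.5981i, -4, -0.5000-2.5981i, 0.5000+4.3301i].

x[n] = (1/6) Σ(k=0 to 5) X[k] · e^(2πikn/6)

Computing each x[n]:
x[0] = 0
x[1] = 2
x[2] = 2
x[3] = 1
x[4] = -2
x[5] = 1

x = [0, 2, 2, 1, -2, 1]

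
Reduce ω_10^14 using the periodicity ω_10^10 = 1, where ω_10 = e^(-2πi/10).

Since ω_10^10 = 1, powers reduce modulo 10.
14 mod 10 = 4
So ω_10^14 = ω_10^4 = e^(-2πi·4/10)

ω_10^14 = ω_10^4 = -0.8090-0.5878i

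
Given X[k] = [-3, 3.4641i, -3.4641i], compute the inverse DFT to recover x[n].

x[n] = (1/3) Σ(k=0 to 2) X[k] · e^(2πikn/3)

Computing each x[n]:
x[0] = -1
x[1] = -3
x[2] = 1

x = [-1, -3, 1]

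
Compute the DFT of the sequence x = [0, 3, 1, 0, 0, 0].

X[k] = Σ(n=0 to 5) x[n] · ω_6^(nk)
where ω_6 = e^(-2πi/6)

Computing each X[k]:
X[0] = 4
X[1] = 1.0000-3.4641i
X[2] = -2.0000-1.7321i
X[3] = -2
X[4] = -2.0000+1.7321i
X[5] = 1.0000+3.4641i

X = [4, 1.0000-3.4641i, -2.0000-1.7321i, -2, -2.0000+1.7321i, 1.0000+3.4641i]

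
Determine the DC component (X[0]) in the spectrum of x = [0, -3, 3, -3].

X[0] = Σ(n=0 to 3) x[n] · ω_4^0 = Σ x[n]
= (0) + (-3) + (3) + (-3)

X[0] = -3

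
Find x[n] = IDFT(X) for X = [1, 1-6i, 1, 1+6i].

x[n] = (1/4) Σ(k=0 to 3) X[k] · e^(2πikn/4)

Computing each x[n]:
x[0] = 1
x[1] = 3
x[2] = 0
x[3] = -3

x = [1, 3, 0, -3]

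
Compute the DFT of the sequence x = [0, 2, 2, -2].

X[k] = Σ(n=0 to 3) x[n] · ω_4^(nk)
where ω_4 = e^(-2πi/4)

Computing each X[k]:
X[0] = 2
X[1] = -2-4i
X[2] = 2
X[3] = -2+4i

X = [2, -2-4i, 2, -2+4i]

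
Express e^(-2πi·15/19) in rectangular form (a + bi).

ω_19^15 = e^(-2πi·15/19)
= cos(-2π·15/19) + i·sin(-2π·15/19)
= cos(-30π/19) + i·sin(-30π/19)

ω_19^15 = cos(-30π/19) + i·sin(-30π/19) = 0.2455+0.9694i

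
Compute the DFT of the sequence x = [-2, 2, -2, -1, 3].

X[k] = Σ(n=0 to 4) x[n] · ω_5^(nk)
where ω_5 = e^(-2πi/5)

Computing each X[k]:
X[0] = 0
X[1] = 1.9721+1.5388i
X[2] = -6.9721-0.3633i
X[3] = -6.9721+0.3633i
X[4] = 1.9721-1.5388i

X = [0, 1.9721+1.5388i, -6.9721-0.3633i, -6.9721+0.3633i, 1.9721-1.5388i]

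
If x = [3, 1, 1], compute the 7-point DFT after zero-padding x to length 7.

Original 3-point DFT: [5, 2, 2]
Zero-padded 7-point DFT provides frequency interpolation.

DFT_7([x, 0, ...]) = [5, 3.4010-1.7568i, 1.8765-0.5410i, 2.7225+0.3479i, 2.7225-0.3479i, 1.8765+0.5410i, 3.4010+1.7568i]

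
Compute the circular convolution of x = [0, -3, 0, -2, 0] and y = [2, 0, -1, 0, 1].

(x ⊛ y)[n] = Σ(m=0 to 4) x[m] · y[(n-m) mod 5]

Computing each output sample:
(x ⊛ y)[0] = -1
(x ⊛ y)[1] = -6
(x ⊛ y)[2] = -2
(x ⊛ y)[3] = -1
(x ⊛ y)[4] = 0

x ⊛ y = [-1, -6, -2, -1, 0]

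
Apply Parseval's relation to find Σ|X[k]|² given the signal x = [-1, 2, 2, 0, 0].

Parseval: Σ|x[n]|² = (1/N)Σ|X[k]|², so Σ|X[k]|² = N·Σ|x[n]|² = 5·9.0000

Σ|X[k]|² = N·Σ|x[n]|² = 5·9.0000 = 45.0000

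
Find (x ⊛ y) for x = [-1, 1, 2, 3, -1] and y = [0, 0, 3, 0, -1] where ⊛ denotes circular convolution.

(x ⊛ y)[n] = Σ(m=0 to 4) x[m] · y[(n-m) mod 5]

Computing each output sample:
(x ⊛ y)[0] = 8
(x ⊛ y)[1] = -5
(x ⊛ y)[2] = -6
(x ⊛ y)[3] = 4
(x ⊛ y)[4] = 7

x ⊛ y = [8, -5, -6, 4, 7]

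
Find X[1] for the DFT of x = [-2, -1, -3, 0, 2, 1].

X[1] = Σ(n=0 to 5) x[n] · ω_6^(1n) where ω_6 = e^(-2πi/6)
= (-2)·ω_6^0 + (-1)·ω_6^1 + (-3)·ω_6^2 + (0)·ω_6^3 + (2)·ω_6^4 + (1)·ω_6^5

X[1] = -1.5000+6.0622i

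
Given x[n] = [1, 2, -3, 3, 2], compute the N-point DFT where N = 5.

X[k] = Σ(n=0 to 4) x[n] · ω_5^(nk)
where ω_5 = e^(-2πi/5)

Computing each X[k]:
X[0] = 5
X[1] = 2.2361+3.5267i
X[2] = -2.2361-5.7063i
X[3] = -2.2361+5.7063i
X[4] = 2.2361-3.5267i

X = [5, 2.2361+3.5267i, -2.2361-5.7063i, -2.2361+5.7063i, 2.2361-3.5267i]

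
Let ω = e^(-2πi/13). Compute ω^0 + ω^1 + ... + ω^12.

Sum of all nth roots of unity equals 0 for n > 1 (geometric series with r ≠ 1).

0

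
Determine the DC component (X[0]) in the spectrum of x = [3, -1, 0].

X[0] = Σ(n=0 to 2) x[n] · ω_3^0 = Σ x[n]
= (3) + (-1) + (0)

X[0] = 2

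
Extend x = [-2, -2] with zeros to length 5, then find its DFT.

Original 2-point DFT: [-4, 0]
Zero-padded 5-point DFT provides frequency interpolation.

DFT_5([x, 0, ...]) = [-4, -2.6180+1.9021i, -0.3820+1.1756i, -0.3820-1.1756i, -2.6180-1.9021i]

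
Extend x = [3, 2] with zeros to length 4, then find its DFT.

Original 2-point DFT: [5, 1]
Zero-padded 4-point DFT provides frequency interpolation.

DFT_4([x, 0, ...]) = [5, 3-2i, 1, 3+2i]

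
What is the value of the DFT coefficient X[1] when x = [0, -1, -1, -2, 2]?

X[1] = Σ(n=0 to 4) x[n] · ω_5^(1n) where ω_5 = e^(-2πi/5)
= (0)·ω_5^0 + (-1)·ω_5^1 + (-1)·ω_5^2 + (-2)·ω_5^3 + (2)·ω_5^4

X[1] = 2.7361+2.2654i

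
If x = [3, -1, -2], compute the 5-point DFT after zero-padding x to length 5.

Original 3-point DFT: [0, 4.5000-0.8660i, 4.5000+0.8660i]
Zero-padded 5-point DFT provides frequency interpolation.

DFT_5([x, 0, ...]) = [0, 4.3090+2.1266i, 3.1910-1.3143i, 3.1910+1.3143i, 4.3090-2.1266i]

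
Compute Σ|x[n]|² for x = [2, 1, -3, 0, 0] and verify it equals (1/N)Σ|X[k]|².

Time domain:
Σ|x[n]|² = |2|² + |1|² + |-3|² + |0|² + |0|² = 14.0000

Frequency domain:
(1/5)Σ|X[k]|² = (1/5)(|0|² + |4.7361+0.8123i|² + |0.2639-3.4410i|² + |0.2639+3.4410i|² + |4.7361-0.8123i|²) = (1/5)·70.0000 = 14.0000

Both sides agree, confirming Parseval's theorem.

Σ|x[n]|² = (1/N)Σ|X[k]|² = 14.0000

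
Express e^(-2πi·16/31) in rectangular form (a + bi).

ω_31^16 = e^(-2πi·16/31)
= cos(-2π·16/31) + i·sin(-2π·16/31)
= cos(-32π/31) + i·sin(-32π/31)

ω_31^16 = cos(-32π/31) + i·sin(-32π/31) = -0.9949+0.1012i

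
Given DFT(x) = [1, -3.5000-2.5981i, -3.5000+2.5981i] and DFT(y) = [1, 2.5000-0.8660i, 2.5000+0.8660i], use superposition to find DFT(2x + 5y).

By linearity: DFT(2x + 5y) = 2·DFT(x) + 5·DFT(y)
= 2·[1, -3.5000-2.5981i, -3.5000+2.5981i] + 5·[1, 2.5000-0.8660i, 2.5000+0.8660i]

Computing element-wise:
Z[0] = 2·(1) + 5·(1) = 7
Z[1] = 2·(-3.5000-2.5981i) + 5·(2.5000-0.8660i) = 5.5000-9.5262i
Z[2] = 2·(-3.5000+2.5981i) + 5·(2.5000+0.8660i) = 5.5000+9.5262i

DFT(2x + 5y) = 2·X + 5·Y = [7, 5.5000-9.5262i, 5.5000+9.5262i]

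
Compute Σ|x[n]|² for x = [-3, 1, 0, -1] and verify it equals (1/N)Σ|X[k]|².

Time domain:
Σ|x[n]|² = |-3|² + |1|² + |0|² + |-1|² = 11.0000

Frequency domain:
(1/4)Σ|X[k]|² = (1/4)(|-3|² + |-3-2i|² + |-3|² + |-3+2i|²) = (1/4)·44.0000 = 11.0000

Both sides agree, confirming Parseval's theorem.

Σ|x[n]|² = (1/N)Σ|X[k]|² = 11.0000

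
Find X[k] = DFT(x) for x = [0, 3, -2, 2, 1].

X[k] = Σ(n=0 to 4) x[n] · ω_5^(nk)
where ω_5 = e^(-2πi/5)

Computing each X[k]:
X[0] = 4
X[1] = 1.2361+0.4490i
X[2] = -3.2361-4.9798i
X[3] = -3.2361+4.9798i
X[4] = 1.2361-0.4490i

X = [4, 1.2361+0.4490i, -3.2361-4.9798i, -3.2361+4.9798i, 1.2361-0.4490i]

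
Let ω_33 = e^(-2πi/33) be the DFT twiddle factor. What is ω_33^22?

ω_33^22 = e^(-2πi·22/33)
= cos(-2π·22/33) + i·sin(-2π·22/33)
= cos(-44π/33) + i·sin(-44π/33)

ω_33^22 = cos(-44π/33) + i·sin(-44π/33) = -0.5000+0.8660i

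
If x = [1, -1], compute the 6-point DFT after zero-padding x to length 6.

Original 2-point DFT: [0, 2]
Zero-padded 6-point DFT provides frequency interpolation.

DFT_6([x, 0, ...]) = [0, 0.5000+0.8660i, 1.5000+0.8660i, 2, 1.5000-0.8660i, 0.5000-0.8660i]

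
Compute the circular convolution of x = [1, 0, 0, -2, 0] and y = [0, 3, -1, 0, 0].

(x ⊛ y)[n] = Σ(m=0 to 4) x[m] · y[(n-m) mod 5]

Computing each output sample:
(x ⊛ y)[0] = 2
(x ⊛ y)[1] = 3
(x ⊛ y)[2] = -1
(x ⊛ y)[3] = 0
(x ⊛ y)[4] = -6

x ⊛ y = [2, 3, -1, 0, -6]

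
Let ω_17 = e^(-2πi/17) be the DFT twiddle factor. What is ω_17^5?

ω_17^5 = e^(-2πi·5/17)
= cos(-2π·5/17) + i·sin(-2π·5/17)
= cos(-10π/17) + i·sin(-10π/17)

ω_17^5 = cos(-10π/17) + i·sin(-10π/17) = -0.2737-0.9618i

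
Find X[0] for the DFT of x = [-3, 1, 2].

X[0] = Σ(n=0 to 2) x[n] · ω_3^0 = Σ x[n]
= (-3) + (1) + (2)

X[0] = 0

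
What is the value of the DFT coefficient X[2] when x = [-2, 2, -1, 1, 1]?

X[2] = Σ(n=0 to 4) x[n] · ω_5^(2n) where ω_5 = e^(-2πi/5)
= (-2)·ω_5^0 + (2)·ω_5^2 + (-1)·ω_5^4 + (1)·ω_5^6 + (1)·ω_5^8

X[2] = -4.4271-2.4899i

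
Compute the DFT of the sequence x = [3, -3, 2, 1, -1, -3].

X[k] = Σ(n=0 to 5) x[n] · ω_6^(nk)
where ω_6 = e^(-2πi/6)

Computing each X[k]:
X[0] = -1
X[1] = -1.5000-2.5981i
X[2] = 6.5000+2.5981i
X[3] = 9
X[4] = 6.5000-2.5981i
X[5] = -1.5000+2.5981i

X = [-1, -1.5000-2.5981i, 6.5000+2.5981i, 9, 6.5000-2.5981i, -1.5000+2.5981i]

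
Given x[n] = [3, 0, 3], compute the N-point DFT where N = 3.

X[k] = Σ(n=0 to 2) x[n] · ω_3^(nk)
where ω_3 = e^(-2πi/3)

Computing each X[k]:
X[0] = 6
X[1] = 1.5000+2.5981i
X[2] = 1.5000-2.5981i

X = [6, 1.5000+2.5981i, 1.5000-2.5981i]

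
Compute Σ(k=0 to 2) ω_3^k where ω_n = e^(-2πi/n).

Sum of all nth roots of unity equals 0 for n > 1 (geometric series with r ≠ 1).

0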